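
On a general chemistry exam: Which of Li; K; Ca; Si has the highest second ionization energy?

The second ionization energy removes an electron from the +1 ion. For each element: Li⁺ is the bare [He] core; K⁺ is the bare [Ar] core; Ca⁺ still has 1 valence electron; Si⁺ still has 3 valence electrons.
Pulling an electron out of a noble-gas core costs far more than removing a remaining valence electron, so K and Li sit at the high end of IE_2.
Valence configurations: Ca⁺ [Ar]4s¹, Si⁺ [Ne]3s²3p¹.
Tabulated IE_2 (kJ/mol): Li 7298, K 3052, Ca 1145, Si 1577.
Hence IE_2: Ca < Si < K < Li.

Li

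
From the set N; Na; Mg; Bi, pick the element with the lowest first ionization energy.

First ionization energy rises across a period (greater Z_eff holds electrons more tightly) and falls down a group (valence electrons are farther from the nucleus).
Here both period and group differ, so the two effects have to be weighed against each other.
Bi > Na: the two effects oppose for this pair; the across-period effect wins (703 vs 496 kJ/mol).
Mg > Bi: the two effects oppose for this pair; the down-group effect wins (738 vs 703 kJ/mol).
N > Mg: both effects reinforce here, so N is clearly the higher of the two.
Approximate values (kJ/mol): N 1402, Na 496, Mg 738, Bi 703.
The lowest first ionization energy among these belongs to Na.

Na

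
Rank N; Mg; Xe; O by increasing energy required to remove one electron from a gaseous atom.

Mg < Xe < O < N

Removing the outermost electron gets harder across a period and easier down a group.
Here both period and group differ, so the two effects have to be weighed against each other.
Xe > Mg: period and group pull opposite ways; the across-period shift dominates (1170 vs 738 kJ/mol).
O > Xe: period and group pull opposite ways; the down-group shift dominates (1314 vs 1170 kJ/mol).
N > O: this pair runs against the simple trend — see the exception note.
Note the exception: N has a higher first ionization energy than O, contrary to the simple trend — pairing an electron in O's 2p⁴ costs repulsion energy, so O ionizes more easily than half-filled N (2p³).
For reference (kJ/mol): N 1402, O 1314, Mg 738, Xe 1170.
So from lowest to highest: Mg < Xe < O < N.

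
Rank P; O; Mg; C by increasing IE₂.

Mg < P < C < O

After 1 electron has been removed, what remains? P⁺ still has 4 valence electrons; O⁺ still has 5 valence electrons; Mg⁺ still has 1 valence electron; C⁺ still has 3 valence electrons.
All are still removing valence electrons, so compare the +1 ions as you would atoms: IE_2 generally rises across a period (higher Z_eff) and falls down a group (larger shell), subject to the usual subshell exceptions.
Valence configurations: P⁺ [Ne]3s²3p², O⁺ [He]2s²2p³, Mg⁺ [Ne]3s¹, C⁺ [He]2s²2p¹.
Tabulated IE_2 (kJ/mol): P 1907, O 3388, Mg 1451, C 2353.
So the second ionization energies run Mg < P < C < O.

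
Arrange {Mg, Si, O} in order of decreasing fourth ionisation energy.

Mg > O > Si

The fourth ionization energy removes an electron from the +3 ion. For each element: Mg³⁺ is already 1 electron into the core; Si³⁺ still has 1 valence electron; O³⁺ still has 3 valence electrons.
Pulling an electron out of a noble-gas core costs far more than removing a remaining valence electron, so Mg sits at the high end of IE_4.
Valence configurations: Si³⁺ [Ne]3s¹, O³⁺ [He]2s²2p¹.
Tabulated IE_4 (kJ/mol): Mg 10543, Si 4356, O 7469.
Putting it together, IE_4: Si < O < Mg.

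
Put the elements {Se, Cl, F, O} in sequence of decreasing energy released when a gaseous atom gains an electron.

Cl > F > Se > O

Electron affinity generally becomes more exothermic across a period toward the halogens and less exothermic down a group.
These span different periods and groups, so the two trends combine.
Se > O: this pair runs against the simple trend — see the exception note.
F > Se: relative to Se, both the across-period and down-group shifts push F's electron affinity up.
Cl > F: this pair runs against the simple trend — see the exception note.
Note the exception: Se has a higher electron affinity than O, contrary to the simple trend — O's compact 2p subshell gives strong electron–electron repulsion on the added electron.
Note the exception: Cl has a higher electron affinity than F, contrary to the simple trend — F's small 2p subshell makes the incoming electron feel strong e⁻–e⁻ repulsion, so Cl actually releases more energy on gaining an electron.
For reference (kJ/mol): O 141, F 328, Cl 349, Se 195.
So from highest to lowest: Cl > F > Se > O.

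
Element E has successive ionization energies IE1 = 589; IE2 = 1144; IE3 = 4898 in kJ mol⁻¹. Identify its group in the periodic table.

Look for the largest jump between consecutive ionization energies: IE3/IE2 ≈ 4.3, far larger than any earlier ratio.
That jump marks the point where a core electron is being removed. So the atom has 2 valence electrons.
A main-group element with 2 valence electrons is in group 2.

Group 2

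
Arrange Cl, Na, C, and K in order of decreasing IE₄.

IE_4 is the cost of taking one more electron from the +3 cation: Cl³⁺ still has 4 valence electrons; Na³⁺ is already 2 electrons into the core; C³⁺ still has 1 valence electron; K³⁺ is already 2 electrons into the core.
Usually core removal costs more than valence removal, but here the competition is close: a tightly held n=2 valence electron can cost more to remove than an n=3 core electron, so the actual values have to decide it.
Valence configurations: Cl³⁺ [Ne]3s²3p², C³⁺ [He]2s¹.
The numbers (kJ/mol): Cl 5159, Na 9543, C 6223, K 5877.
Putting it together, IE_4: Cl < K < C < Na.

Na > C > K > Cl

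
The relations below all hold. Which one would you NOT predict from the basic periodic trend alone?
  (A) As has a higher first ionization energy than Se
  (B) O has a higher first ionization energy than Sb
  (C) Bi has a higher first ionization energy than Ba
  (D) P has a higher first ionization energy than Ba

(A)

The general trend: first ionization energy increases across a period and decreases down a group.
(A) As (period 4, group 15) vs Se (period 4, group 16): the stated order contradicts the simple trend.
(B) O (period 2, group 16) vs Sb (period 5, group 15): the stated order agrees with the simple trend.
(C) Bi (period 6, group 15) vs Ba (period 6, group 2): the stated order agrees with the simple trend.
(D) P (period 3, group 15) vs Ba (period 6, group 2): the stated order agrees with the simple trend.
The exception is (A): Se (4p⁴) ionizes more easily than half-filled As (4p³).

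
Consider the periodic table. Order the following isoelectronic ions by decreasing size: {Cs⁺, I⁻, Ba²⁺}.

I⁻, Cs⁺, Ba²⁺

All of these have 54 electrons, so size is governed by nuclear charge alone: the more protons, the stronger the pull on the same electron cloud, and the smaller the ion.
Nuclear charges: Ba²⁺ (Z=56), Cs⁺ (Z=55), I⁻ (Z=53).
Largest to smallest: I⁻ > Cs⁺ > Ba²⁺.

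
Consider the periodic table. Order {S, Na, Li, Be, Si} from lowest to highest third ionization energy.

Si, S, Na, Li, Be

Consider each +2 ion: S²⁺ still has 4 valence electrons; Na²⁺ is already 1 electron into the core; Li²⁺ is already 1 electron into the core; Be²⁺ is the bare [He] core; Si²⁺ still has 2 valence electrons.
Core electrons are held far more tightly than valence electrons, so Na, Li and Be top the IE_3 order.
Valence configurations: S²⁺ [Ne]3s²3p², Si²⁺ [Ne]3s².
Approximate IE_3 values (kJ/mol): S 3357, Na 6910, Li 11815, Be 14849, Si 3232.
So the third ionization energies run Si < S < Na < Li < Be.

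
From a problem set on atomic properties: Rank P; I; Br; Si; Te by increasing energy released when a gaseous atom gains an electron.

P < Si < Te < I < Br

Electron affinity generally becomes more exothermic across a period toward the halogens and less exothermic down a group.
Here both period and group differ, so the two effects have to be weighed against each other.
Si > P: this pair runs against the simple trend — see the exception note.
Te > Si: the two effects oppose for this pair; the across-period effect wins (190 vs 134 kJ/mol).
I > Te: I lies to the right of Te in period 5, so the across-period effect alone puts I higher.
Br > I: they share group 17; the group trend gives Br the larger value.
Note the exception: Si has a higher electron affinity than P, contrary to the simple trend — adding an electron to P's half-filled 3p³ is unfavourable, so Si (3p²) has the more exothermic EA.
Tabulated electron affinity (kJ/mol): Si 134, P 72, Br 325, Te 190, I 295.
So from lowest to highest: P < Si < Te < I < Br.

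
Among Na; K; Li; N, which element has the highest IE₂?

IE_2 is the cost of taking one more electron from the +1 cation: Na⁺ is the bare [Ne] core; K⁺ is the bare [Ar] core; Li⁺ is the bare [He] core; N⁺ still has 4 valence electrons.
Pulling an electron out of a noble-gas core costs far more than removing a remaining valence electron, so K, Na and Li sit at the high end of IE_2.
Tabulated IE_2 (kJ/mol): Na 4562, K 3052, Li 7298, N 2856.
Overall IE_2 order: N < K < Na < Li.

Li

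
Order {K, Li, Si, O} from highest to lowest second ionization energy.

Li, O, K, Si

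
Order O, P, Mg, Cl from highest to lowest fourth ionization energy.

Mg > O > Cl > P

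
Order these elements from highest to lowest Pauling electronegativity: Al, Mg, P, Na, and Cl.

Na is in period 3, group 1; Mg is in period 3, group 2; Al is in period 3, group 13; P is in period 3, group 15; Cl is in period 3, group 17.
EN rises left→right (higher Z_eff, smaller atoms) and falls top→bottom (larger, more shielded atoms).
All lie in period 3, so electronegativity increases left to right.
So from highest to lowest: Cl > P > Al > Mg > Na.

Cl > P > Al > Mg > Na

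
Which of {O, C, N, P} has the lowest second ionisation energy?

P

After 1 electron has been removed, what remains? O⁺ still has 5 valence electrons; C⁺ still has 3 valence electrons; N⁺ still has 4 valence electrons; P⁺ still has 4 valence electrons.
All are still removing valence electrons, so compare the +1 ions as you would atoms: IE_2 generally rises across a period (higher Z_eff) and falls down a group (larger shell), subject to the usual subshell exceptions.
Valence configurations: O⁺ [He]2s²2p³, C⁺ [He]2s²2p¹, N⁺ [He]2s²2p², P⁺ [Ne]3s²3p².
The numbers (kJ/mol): O 3388, C 2353, N 2856, P 1907.
Putting it together, IE_2: P < C < N < O.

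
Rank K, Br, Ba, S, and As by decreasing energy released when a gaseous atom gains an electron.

Electron affinity generally becomes more exothermic across a period toward the halogens and less exothermic down a group.
Here both period and group differ, so the two effects have to be weighed against each other.
K > Ba: period and group pull opposite ways; the down-group shift dominates (48 vs 14 kJ/mol).
As > K: As lies to the right of K in period 4, so the across-period effect alone puts As higher.
S > As: relative to As, both the across-period and down-group shifts push S's electron affinity up.
Br > S: period and group pull opposite ways; the across-period shift dominates (325 vs 200 kJ/mol).
Tabulated electron affinity (kJ/mol): S 200, K 48, As 78, Br 325, Ba 14.
So from highest to lowest: Br > S > As > K > Ba.

Br, S, As, K, Ba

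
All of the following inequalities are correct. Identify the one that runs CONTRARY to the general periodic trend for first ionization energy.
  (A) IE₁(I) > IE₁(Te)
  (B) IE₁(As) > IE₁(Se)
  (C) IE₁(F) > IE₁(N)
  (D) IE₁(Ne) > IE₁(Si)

The general trend: first ionization energy increases across a period and decreases down a group.
(A) I (period 5, group 17) vs Te (period 5, group 16): the stated order agrees with the simple trend.
(B) As (period 4, group 15) vs Se (period 4, group 16): the stated order contradicts the simple trend.
(C) F (period 2, group 17) vs N (period 2, group 15): the stated order agrees with the simple trend.
(D) Ne (period 2, group 18) vs Si (period 3, group 14): the stated order agrees with the simple trend.
The exception is (B): Se (4p⁴) ionizes more easily than half-filled As (4p³).

(B)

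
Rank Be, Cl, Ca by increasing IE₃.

IE_3 is the cost of taking one more electron from the +2 cation: Be²⁺ is the bare [He] core; Cl²⁺ still has 5 valence electrons; Ca²⁺ is the bare [Ar] core.
Core electrons are held far more tightly than valence electrons, so Ca and Be top the IE_3 order.
The numbers (kJ/mol): Be 14849, Cl 3822, Ca 4912.
So the third ionization energies run Cl < Ca < Be.

Cl, Ca, Be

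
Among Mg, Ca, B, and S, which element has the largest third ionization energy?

Mg

After 2 electrons have been removed, what remains? Mg²⁺ is the bare [Ne] core; Ca²⁺ is the bare [Ar] core; B²⁺ still has 1 valence electron; S²⁺ still has 4 valence electrons.
Pulling an electron out of a noble-gas core costs far more than removing a remaining valence electron, so Ca and Mg sit at the high end of IE_3.
Valence configurations: B²⁺ [He]2s¹, S²⁺ [Ne]3s²3p².
The numbers (kJ/mol): Mg 7733, Ca 4912, B 3660, S 3357.
Putting it together, IE_3: S < B < Ca < Mg.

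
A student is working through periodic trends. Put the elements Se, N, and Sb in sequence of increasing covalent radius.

N is in period 2, group 15; Se is in period 4, group 16; Sb is in period 5, group 15.
Moving right in a period, electrons are added to the same shell under a stronger nuclear pull, so atoms get smaller; moving down, a new shell is opened and atoms get larger.
Here both period and group differ, so the two effects have to be weighed against each other.
Se > N: period and group pull opposite ways; the down-group shift dominates (116 vs 71 pm).
Sb > Se: relative to Se, both the across-period and down-group shifts push Sb's atomic radius up.
Approximate values (pm): N 71, Se 116, Sb 140.
So from smallest to largest: N < Se < Sb.

N < Se < Sb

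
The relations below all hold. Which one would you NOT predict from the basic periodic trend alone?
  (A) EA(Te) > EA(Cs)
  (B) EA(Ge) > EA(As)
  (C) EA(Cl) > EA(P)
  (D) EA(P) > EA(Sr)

The general trend: electron affinity increases across a period and decreases down a group.
(A) Te (period 5, group 16) vs Cs (period 6, group 1): the stated order agrees with the simple trend.
(B) Ge (period 4, group 14) vs As (period 4, group 15): the stated order contradicts the simple trend.
(C) Cl (period 3, group 17) vs P (period 3, group 15): the stated order agrees with the simple trend.
(D) P (period 3, group 15) vs Sr (period 5, group 2): the stated order agrees with the simple trend.
The exception is (B): adding an electron to As's half-filled 4p³ is unfavourable, so Ge (4p²) has the more exothermic EA.

(B)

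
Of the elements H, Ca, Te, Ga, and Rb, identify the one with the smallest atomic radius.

H

Radius decreases left→right (rising Z_eff, same n) and increases top→bottom (higher n).
These span different periods and groups, so the two trends combine.
Ga > H: period and group pull opposite ways; the down-group shift dominates (124 vs 32 pm).
Te > Ga: the two effects oppose for this pair; the down-group effect wins (136 vs 124 pm).
Ca > Te: the two effects oppose for this pair; the across-period effect wins (171 vs 136 pm).
Rb > Ca: both effects reinforce here, so Rb is clearly the larger of the two.
For reference (pm): H 32, Ca 171, Ga 124, Rb 210, Te 136.
The smallest atomic radius among these belongs to H.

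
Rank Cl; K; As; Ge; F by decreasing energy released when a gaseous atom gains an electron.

Cl > F > Ge > As > K

F is in period 2, group 17; Cl is in period 3, group 17; K is in period 4, group 1; Ge is in period 4, group 14; As is in period 4, group 15.
Electron affinity generally becomes more exothermic across a period toward the halogens and less exothermic down a group.
Here both period and group differ, so the two effects have to be weighed against each other.
As > K: As lies to the right of K in period 4, so the across-period effect alone puts As higher.
Ge > As: this pair runs against the simple trend — see the exception note.
F > Ge: relative to Ge, both the across-period and down-group shifts push F's electron affinity up.
Cl > F: this pair runs against the simple trend — see the exception note.
Note the exception: Ge has a higher electron affinity than As, contrary to the simple trend — adding an electron to As's half-filled 4p³ is unfavourable, so Ge (4p²) has the more exothermic EA.
Note the exception: Cl has a higher electron affinity than F, contrary to the simple trend — F's small 2p subshell makes the incoming electron feel strong e⁻–e⁻ repulsion, so Cl actually releases more energy on gaining an electron.
Approximate values (kJ/mol): F 328, Cl 349, K 48, Ge 119, As 78.
So from highest to lowest: Cl > F > Ge > As > K.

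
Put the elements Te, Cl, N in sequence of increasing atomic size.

Across a period the added protons contract the valence shell; down a group each new principal shell makes the atom larger.
Neither a single period nor a single group — weigh both effects.
Cl > N: the two effects oppose for this pair; the down-group effect wins (99 vs 71 pm).
Te > Cl: relative to Cl, both the across-period and down-group shifts push Te's atomic radius up.
Approximate values (pm): N 71, Cl 99, Te 136.
So from smallest to largest: N < Cl < Te.

N < Cl < Te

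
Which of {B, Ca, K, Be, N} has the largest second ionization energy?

K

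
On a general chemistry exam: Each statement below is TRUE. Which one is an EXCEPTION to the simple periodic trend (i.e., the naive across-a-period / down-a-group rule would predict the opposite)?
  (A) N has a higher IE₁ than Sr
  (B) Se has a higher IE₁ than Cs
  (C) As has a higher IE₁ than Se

(C)

The general trend: IE₁ increases across a period and decreases down a group.
(A) N (period 2, group 15) vs Sr (period 5, group 2): the stated order agrees with the simple trend.
(B) Se (period 4, group 16) vs Cs (period 6, group 1): the stated order agrees with the simple trend.
(C) As (period 4, group 15) vs Se (period 4, group 16): the stated order contradicts the simple trend.
The exception is (C): Se (4p⁴) ionizes more easily than half-filled As (4p³).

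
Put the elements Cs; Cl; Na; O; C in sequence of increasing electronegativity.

Cs, Na, C, Cl, O

C is in period 2, group 14; O is in period 2, group 16; Na is in period 3, group 1; Cl is in period 3, group 17; Cs is in period 6, group 1.
Electronegativity increases across a period and decreases down a group, tracking effective nuclear charge and atomic size.
Neither a single period nor a single group — weigh both effects.
Na > Cs: they share group 1; the group trend gives Na the larger value.
C > Na: both effects reinforce here, so C is clearly the higher of the two.
Cl > C: the two effects oppose for this pair; the across-period effect wins (3.16 vs 2.55).
O > Cl: period and group pull opposite ways; the down-group shift dominates (3.44 vs 3.16).
Tabulated electronegativity (Pauling): C 2.55, O 3.44, Na 0.93, Cl 3.16, Cs 0.79.
So from lowest to highest: Cs < Na < C < Cl < O.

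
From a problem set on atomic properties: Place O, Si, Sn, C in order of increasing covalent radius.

O, C, Si, Sn

Across a period the added protons contract the valence shell; down a group each new principal shell makes the atom larger.
Here both period and group differ, so the two effects have to be weighed against each other.
C > O: C lies to the left of O in period 2, so the across-period effect alone puts C larger.
Si > C: Si sits below C in group 14, so the down-group effect alone puts Si larger.
Sn > Si: they share group 14; the group trend gives Sn the larger value.
Tabulated atomic radius (pm): C 75, O 63, Si 116, Sn 140.
So from smallest to largest: O < C < Si < Sn.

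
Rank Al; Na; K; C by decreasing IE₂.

IE_2 is the cost of taking one more electron from the +1 cation: Al⁺ still has 2 valence electrons; Na⁺ is the bare [Ne] core; K⁺ is the bare [Ar] core; C⁺ still has 3 valence electrons.
Pulling an electron out of a noble-gas core costs far more than removing a remaining valence electron, so K and Na sit at the high end of IE_2.
Valence configurations: Al⁺ [Ne]3s², C⁺ [He]2s²2p¹.
Tabulated IE_2 (kJ/mol): Al 1817, Na 4562, K 3052, C 2353.
Putting it together, IE_2: Al < C < K < Na.

Na > K > C > Al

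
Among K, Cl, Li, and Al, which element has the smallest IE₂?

Al

After 1 electron has been removed, what remains? K⁺ is the bare [Ar] core; Cl⁺ still has 6 valence electrons; Li⁺ is the bare [He] core; Al⁺ still has 2 valence electrons.
Breaking into a closed-shell core is much more expensive than removing a leftover valence electron — K and Li have the largest IE_2 here.
Valence configurations: Cl⁺ [Ne]3s²3p⁴, Al⁺ [Ne]3s².
Tabulated IE_2 (kJ/mol): K 3052, Cl 2298, Li 7298, Al 1817.
Putting it together, IE_2: Al < Cl < K < Li.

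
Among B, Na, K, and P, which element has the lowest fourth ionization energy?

P

Consider each +3 ion: B³⁺ is the bare [He] core; Na³⁺ is already 2 electrons into the core; K³⁺ is already 2 electrons into the core; P³⁺ still has 2 valence electrons.
Core electrons are held far more tightly than valence electrons, so K, Na and B top the IE_4 order.
Tabulated IE_4 (kJ/mol): B 25026, Na 9543, K 5877, P 4964.
So the fourth ionization energies run P < K < Na < B.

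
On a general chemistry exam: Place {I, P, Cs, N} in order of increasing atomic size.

N is in period 2, group 15; P is in period 3, group 15; I is in period 5, group 17; Cs is in period 6, group 1.
Across a period the added protons contract the valence shell; down a group each new principal shell makes the atom larger.
Neither a single period nor a single group — weigh both effects.
P > N: they share group 15; the group trend gives P the larger value.
I > P: the two effects oppose for this pair; the down-group effect wins (133 vs 111 pm).
Cs > I: relative to I, both the across-period and down-group shifts push Cs's atomic radius up.
Approximate values (pm): N 71, P 111, I 133, Cs 232.
So from smallest to largest: N < P < I < Cs.

N < P < I < Cs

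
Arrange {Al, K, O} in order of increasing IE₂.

Al < K < O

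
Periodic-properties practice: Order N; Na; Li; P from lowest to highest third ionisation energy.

IE_3 is the cost of taking one more electron from the +2 cation: N²⁺ still has 3 valence electrons; Na²⁺ is already 1 electron into the core; Li²⁺ is already 1 electron into the core; P²⁺ still has 3 valence electrons.
Core electrons are held far more tightly than valence electrons, so Na and Li top the IE_3 order.
Valence configurations: N²⁺ [He]2s²2p¹, P²⁺ [Ne]3s²3p¹.
The numbers (kJ/mol): N 4578, Na 6910, Li 11815, P 2914.
Putting it together, IE_3: P < N < Na < Li.

P < N < Na < Li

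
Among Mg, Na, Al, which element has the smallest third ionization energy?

IE_3 is the cost of taking one more electron from the +2 cation: Mg²⁺ is the bare [Ne] core; Na²⁺ is already 1 electron into the core; Al²⁺ still has 1 valence electron.
Breaking into a closed-shell core is much more expensive than removing a leftover valence electron — Na and Mg have the largest IE_3 here.
Approximate IE_3 values (kJ/mol): Mg 7733, Na 6910, Al 2745.
Hence IE_3: Al < Na < Mg.

Al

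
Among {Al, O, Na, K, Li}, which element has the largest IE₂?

Li

The second ionization energy removes an electron from the +1 ion. For each element: Al⁺ still has 2 valence electrons; O⁺ still has 5 valence electrons; Na⁺ is the bare [Ne] core; K⁺ is the bare [Ar] core; Li⁺ is the bare [He] core.
Usually core removal costs more than valence removal, but here the competition is close: a tightly held n=2 valence electron can cost more to remove than an n=3 core electron, so the actual values have to decide it.
Valence configurations: Al⁺ [Ne]3s², O⁺ [He]2s²2p³.
The numbers (kJ/mol): Al 1817, O 3388, Na 4562, K 3052, Li 7298.
So the second ionization energies run Al < K < O < Na < Li.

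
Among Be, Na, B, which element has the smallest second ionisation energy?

The second ionization energy removes an electron from the +1 ion. For each element: Be⁺ still has 1 valence electron; Na⁺ is the bare [Ne] core; B⁺ still has 2 valence electrons.
Core electrons are held far more tightly than valence electrons, so Na tops the IE_2 order.
Valence configurations: Be⁺ [He]2s¹, B⁺ [He]2s².
Tabulated IE_2 (kJ/mol): Be 1757, Na 4562, B 2427.
Overall IE_2 order: Be < B < Na.

Be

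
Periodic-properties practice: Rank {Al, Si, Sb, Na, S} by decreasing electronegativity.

S, Sb, Si, Al, Na

Na is in period 3, group 1; Al is in period 3, group 13; Si is in period 3, group 14; S is in period 3, group 16; Sb is in period 5, group 15.
Atoms toward the upper right of the periodic table pull bonding electrons most strongly.
Neither a single period nor a single group — weigh both effects.
Al > Na: Al lies to the right of Na in period 3, so the across-period effect alone puts Al higher.
Si > Al: both are in period 3; the period trend gives Si the larger value.
Sb > Si: the two effects oppose for this pair; the across-period effect wins (2.05 vs 1.90).
S > Sb: both effects reinforce here, so S is clearly the higher of the two.
For reference (Pauling): Na 0.93, Al 1.61, Si 1.90, S 2.58, Sb 2.05.
So from highest to lowest: S > Sb > Si > Al > Na.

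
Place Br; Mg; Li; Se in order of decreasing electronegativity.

Br, Se, Mg, Li

Li is in period 2, group 1; Mg is in period 3, group 2; Se is in period 4, group 16; Br is in period 4, group 17.
Atoms toward the upper right of the periodic table pull bonding electrons most strongly.
Here both period and group differ, so the two effects have to be weighed against each other.
Mg > Li: period and group pull opposite ways; the across-period shift dominates (1.31 vs 0.98).
Se > Mg: period and group pull opposite ways; the across-period shift dominates (2.55 vs 1.31).
Br > Se: both are in period 4; the period trend gives Br the larger value.
Approximate values (Pauling): Li 0.98, Mg 1.31, Se 2.55, Br 2.96.
So from highest to lowest: Br > Se > Mg > Li.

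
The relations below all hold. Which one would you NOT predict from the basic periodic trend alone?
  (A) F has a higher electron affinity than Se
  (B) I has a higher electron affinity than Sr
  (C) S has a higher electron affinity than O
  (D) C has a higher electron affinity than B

(C)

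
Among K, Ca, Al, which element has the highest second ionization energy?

K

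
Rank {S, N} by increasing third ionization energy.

S < N

Consider each +2 ion: S²⁺ still has 4 valence electrons; N²⁺ still has 3 valence electrons.
All are still removing valence electrons, so compare the +2 ions as you would atoms: IE_3 generally rises across a period (higher Z_eff) and falls down a group (larger shell), subject to the usual subshell exceptions.
Valence configurations: S²⁺ [Ne]3s²3p², N²⁺ [He]2s²2p¹.
The numbers (kJ/mol): S 3357, N 4578.
Overall IE_3 order: S < N.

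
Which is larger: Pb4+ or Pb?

Pb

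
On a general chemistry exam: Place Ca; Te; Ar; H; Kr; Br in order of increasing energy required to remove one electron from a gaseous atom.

Ca < Te < Br < H < Kr < Ar

H is in period 1, group 1; Ar is in period 3, group 18; Ca is in period 4, group 2; Br is in period 4, group 17; Kr is in period 4, group 18; Te is in period 5, group 16.
First ionization energy rises across a period (greater Z_eff holds electrons more tightly) and falls down a group (valence electrons are farther from the nucleus).
Here both period and group differ, so the two effects have to be weighed against each other.
Te > Ca: the two effects oppose for this pair; the across-period effect wins (869 vs 590 kJ/mol).
Br > Te: relative to Te, both the across-period and down-group shifts push Br's first ionization energy up.
H > Br: the two effects oppose for this pair; the down-group effect wins (1312 vs 1140 kJ/mol).
Kr > H: the two effects oppose for this pair; the across-period effect wins (1351 vs 1312 kJ/mol).
Ar > Kr: they share group 18; the group trend gives Ar the larger value.
Tabulated first ionization energy (kJ/mol): H 1312, Ar 1521, Ca 590, Br 1140, Kr 1351, Te 869.
So from lowest to highest: Ca < Te < Br < H < Kr < Ar.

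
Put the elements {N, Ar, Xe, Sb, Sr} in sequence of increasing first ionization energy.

Sr < Sb < Xe < N < Ar

N is in period 2, group 15; Ar is in period 3, group 18; Sr is in period 5, group 2; Sb is in period 5, group 15; Xe is in period 5, group 18.
First ionization energy rises across a period (greater Z_eff holds electrons more tightly) and falls down a group (valence electrons are farther from the nucleus).
These span different periods and groups, so the two trends combine.
Sb > Sr: Sb lies to the right of Sr in period 5, so the across-period effect alone puts Sb higher.
Xe > Sb: Xe lies to the right of Sb in period 5, so the across-period effect alone puts Xe higher.
N > Xe: the two effects oppose for this pair; the down-group effect wins (1402 vs 1170 kJ/mol).
Ar > N: period and group pull opposite ways; the across-period shift dominates (1521 vs 1402 kJ/mol).
Approximate values (kJ/mol): N 1402, Ar 1521, Sr 550, Sb 831, Xe 1170.
So from lowest to highest: Sr < Sb < Xe < N < Ar.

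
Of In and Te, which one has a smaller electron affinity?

In is in period 5, group 13; Te is in period 5, group 16.
Atoms with high Z_eff and room in the valence shell (especially the halogens) have the most exothermic electron affinities.
All lie in period 5, so electron affinity increases left to right.
So In has the smaller electron affinity (In < Te).

In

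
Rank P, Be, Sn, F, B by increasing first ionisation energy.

Sn < B < Be < P < F

Removing the outermost electron gets harder across a period and easier down a group.
Neither a single period nor a single group — weigh both effects.
B > Sn: period and group pull opposite ways; the down-group shift dominates (801 vs 709 kJ/mol).
Be > B: this pair runs against the simple trend — see the exception note.
P > Be: period and group pull opposite ways; the across-period shift dominates (1012 vs 900 kJ/mol).
F > P: relative to P, both the across-period and down-group shifts push F's first ionization energy up.
Note the exception: Be has a higher first ionization energy than B, contrary to the simple trend — removing B's lone 2p electron is easier than breaking Be's filled 2s².
For reference (kJ/mol): Be 900, B 801, F 1681, P 1012, Sn 709.
So from lowest to highest: Sn < B < Be < P < F.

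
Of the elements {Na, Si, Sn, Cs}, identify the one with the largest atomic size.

Na is in period 3, group 1; Si is in period 3, group 14; Sn is in period 5, group 14; Cs is in period 6, group 1.
Radius decreases left→right (rising Z_eff, same n) and increases top→bottom (higher n).
Here both period and group differ, so the two effects have to be weighed against each other.
Sn > Si: they share group 14; the group trend gives Sn the larger value.
Na > Sn: the two effects oppose for this pair; the across-period effect wins (155 vs 140 pm).
Cs > Na: they share group 1; the group trend gives Cs the larger value.
For reference (pm): Na 155, Si 116, Sn 140, Cs 232.
The largest atomic size among these belongs to Cs.

Cs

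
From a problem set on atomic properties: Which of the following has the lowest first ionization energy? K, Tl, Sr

K is in period 4, group 1; Sr is in period 5, group 2; Tl is in period 6, group 13.
Removing the outermost electron gets harder across a period and easier down a group.
These sit on a diagonal, where the across-period and down-group effects partly cancel.
Sr > K: period and group pull opposite ways; the across-period shift dominates (550 vs 419 kJ/mol).
Tl > Sr: period and group pull opposite ways; the across-period shift dominates (589 vs 550 kJ/mol).
For reference (kJ/mol): K 419, Sr 550, Tl 589.
The lowest first ionization energy among these belongs to K.

K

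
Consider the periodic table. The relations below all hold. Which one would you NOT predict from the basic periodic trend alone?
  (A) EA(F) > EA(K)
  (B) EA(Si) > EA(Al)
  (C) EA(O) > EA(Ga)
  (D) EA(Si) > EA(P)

(D)

The general trend: electron affinity increases across a period and decreases down a group.
(A) F (period 2, group 17) vs K (period 4, group 1): the stated order agrees with the simple trend.
(B) Si (period 3, group 14) vs Al (period 3, group 13): the stated order agrees with the simple trend.
(C) O (period 2, group 16) vs Ga (period 4, group 13): the stated order agrees with the simple trend.
(D) Si (period 3, group 14) vs P (period 3, group 15): the stated order contradicts the simple trend.
The exception is (D): adding an electron to P's half-filled 3p³ is unfavourable, so Si (3p²) has the more exothermic EA.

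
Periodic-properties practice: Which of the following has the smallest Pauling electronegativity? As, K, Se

K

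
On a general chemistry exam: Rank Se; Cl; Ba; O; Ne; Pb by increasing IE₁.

O is in period 2, group 16; Ne is in period 2, group 18; Cl is in period 3, group 17; Se is in period 4, group 16; Ba is in period 6, group 2; Pb is in period 6, group 14.
First ionization energy rises across a period (greater Z_eff holds electrons more tightly) and falls down a group (valence electrons are farther from the nucleus).
Here both period and group differ, so the two effects have to be weighed against each other.
Pb > Ba: both are in period 6; the period trend gives Pb the larger value.
Se > Pb: both effects reinforce here, so Se is clearly the higher of the two.
Cl > Se: both effects reinforce here, so Cl is clearly the higher of the two.
O > Cl: the two effects oppose for this pair; the down-group effect wins (1314 vs 1251 kJ/mol).
Ne > O: Ne lies to the right of O in period 2, so the across-period effect alone puts Ne higher.
Approximate values (kJ/mol): O 1314, Ne 2081, Cl 1251, Se 941, Ba 503, Pb 716.
So from lowest to highest: Ba < Pb < Se < Cl < O < Ne.

Ba < Pb < Se < Cl < O < Ne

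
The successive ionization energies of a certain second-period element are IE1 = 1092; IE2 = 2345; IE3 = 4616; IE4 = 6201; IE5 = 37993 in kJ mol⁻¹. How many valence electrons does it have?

4

Look for the largest jump between consecutive ionization energies: IE5/IE4 ≈ 6.1, far larger than any earlier ratio.
That jump marks the point where a core electron is being removed. So the atom has 4 valence electrons.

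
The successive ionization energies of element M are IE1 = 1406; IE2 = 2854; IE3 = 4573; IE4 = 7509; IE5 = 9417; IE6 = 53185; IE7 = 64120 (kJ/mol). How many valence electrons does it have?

Look for the largest jump between consecutive ionization energies: IE6/IE5 ≈ 5.6, far larger than any earlier ratio.
That jump marks the point where a core electron is being removed. So the atom has 5 valence electrons.

5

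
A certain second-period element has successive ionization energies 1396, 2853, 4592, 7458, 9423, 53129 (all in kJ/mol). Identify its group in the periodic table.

Look for the largest jump between consecutive ionization energies: IE6/IE5 ≈ 5.6, far larger than any earlier ratio.
That jump marks the point where a core electron is being removed. So the atom has 5 valence electrons.
A main-group element with 5 valence electrons is in group 15.

Group 15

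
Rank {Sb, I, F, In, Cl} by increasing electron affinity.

In, Sb, I, F, Cl

EA tends to increase across a period and decrease down a group, though the pattern is less regular than for IE or radius.
These span different periods and groups, so the two trends combine.
Sb > In: Sb lies to the right of In in period 5, so the across-period effect alone puts Sb higher.
I > Sb: I lies to the right of Sb in period 5, so the across-period effect alone puts I higher.
F > I: they share group 17; the group trend gives F the larger value.
Cl > F: this pair runs against the simple trend — see the exception note.
Note the exception: Cl has a higher electron affinity than F, contrary to the simple trend — F's small 2p subshell makes the incoming electron feel strong e⁻–e⁻ repulsion, so Cl actually releases more energy on gaining an electron.
For reference (kJ/mol): F 328, Cl 349, In 29, Sb 103, I 295.
So from lowest to highest: In < Sb < I < F < Cl.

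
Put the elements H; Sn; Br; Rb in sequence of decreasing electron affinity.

Br > Sn > H > Rb

H is in period 1, group 1; Br is in period 4, group 17; Rb is in period 5, group 1; Sn is in period 5, group 14.
Atoms with high Z_eff and room in the valence shell (especially the halogens) have the most exothermic electron affinities.
Here both period and group differ, so the two effects have to be weighed against each other.
H > Rb: H sits above Rb in group 1, so the down-group effect alone puts H higher.
Sn > H: the two effects oppose for this pair; the across-period effect wins (107 vs 73 kJ/mol).
Br > Sn: relative to Sn, both the across-period and down-group shifts push Br's electron affinity up.
Approximate values (kJ/mol): H 73, Br 325, Rb 47, Sn 107.
So from highest to lowest: Br > Sn > H > Rb.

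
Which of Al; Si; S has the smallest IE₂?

Si

Consider each +1 ion: Al⁺ still has 2 valence electrons; Si⁺ still has 3 valence electrons; S⁺ still has 5 valence electrons.
All are still removing valence electrons, so compare the +1 ions as you would atoms: IE_2 generally rises across a period (higher Z_eff) and falls down a group (larger shell), subject to the usual subshell exceptions.
Valence configurations: Al⁺ [Ne]3s², Si⁺ [Ne]3s²3p¹, S⁺ [Ne]3s²3p³.
Si⁺ loses a lone 3p electron whereas Al⁺ must break into a filled 3s² pair, so IE_2(Al) > IE_2(Si) even though Si has the higher nuclear charge.
Approximate IE_2 values (kJ/mol): Al 1817, Si 1577, S 2252.
Overall IE_2 order: Si < Al < S.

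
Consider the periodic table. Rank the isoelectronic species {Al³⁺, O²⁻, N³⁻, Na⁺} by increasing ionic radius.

Al³⁺ < Na⁺ < O²⁻ < N³⁻

All of these have 10 electrons, so size is governed by nuclear charge alone: the more protons, the stronger the pull on the same electron cloud, and the smaller the ion.
Nuclear charges: Al³⁺ (Z=13), Na⁺ (Z=11), O²⁻ (Z=8), N³⁻ (Z=7).
Smallest to largest: Al³⁺ < Na⁺ < O²⁻ < N³⁻.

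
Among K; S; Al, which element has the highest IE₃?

After 2 electrons have been removed, what remains? K²⁺ is already 1 electron into the core; S²⁺ still has 4 valence electrons; Al²⁺ still has 1 valence electron.
Pulling an electron out of a noble-gas core costs far more than removing a remaining valence electron, so K sits at the high end of IE_3.
Valence configurations: S²⁺ [Ne]3s²3p², Al²⁺ [Ne]3s¹.
Approximate IE_3 values (kJ/mol): K 4420, S 3357, Al 2745.
Putting it together, IE_3: Al < S < K.

K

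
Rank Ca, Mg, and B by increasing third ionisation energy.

B < Ca < Mg

Consider each +2 ion: Ca²⁺ is the bare [Ar] core; Mg²⁺ is the bare [Ne] core; B²⁺ still has 1 valence electron.
Pulling an electron out of a noble-gas core costs far more than removing a remaining valence electron, so Ca and Mg sit at the high end of IE_3.
The numbers (kJ/mol): Ca 4912, Mg 7733, B 3660.
Overall IE_3 order: B < Ca < Mg.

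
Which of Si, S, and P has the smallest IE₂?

Si

Consider each +1 ion: Si⁺ still has 3 valence electrons; S⁺ still has 5 valence electrons; P⁺ still has 4 valence electrons.
All are still removing valence electrons, so compare the +1 ions as you would atoms: IE_2 generally rises across a period (higher Z_eff) and falls down a group (larger shell), subject to the usual subshell exceptions.
Valence configurations: Si⁺ [Ne]3s²3p¹, S⁺ [Ne]3s²3p³, P⁺ [Ne]3s²3p².
Approximate IE_2 values (kJ/mol): Si 1577, S 2252, P 1907.
So the second ionization energies run Si < P < S.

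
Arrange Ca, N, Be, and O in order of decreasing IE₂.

The second ionization energy removes an electron from the +1 ion. For each element: Ca⁺ still has 1 valence electron; N⁺ still has 4 valence electrons; Be⁺ still has 1 valence electron; O⁺ still has 5 valence electrons.
All are still removing valence electrons, so compare the +1 ions as you would atoms: IE_2 generally rises across a period (higher Z_eff) and falls down a group (larger shell), subject to the usual subshell exceptions.
Valence configurations: Ca⁺ [Ar]4s¹, N⁺ [He]2s²2p², Be⁺ [He]2s¹, O⁺ [He]2s²2p³.
The numbers (kJ/mol): Ca 1145, N 2856, Be 1757, O 3388.
So the second ionization energies run Ca < Be < N < O.

O > N > Be > Ca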